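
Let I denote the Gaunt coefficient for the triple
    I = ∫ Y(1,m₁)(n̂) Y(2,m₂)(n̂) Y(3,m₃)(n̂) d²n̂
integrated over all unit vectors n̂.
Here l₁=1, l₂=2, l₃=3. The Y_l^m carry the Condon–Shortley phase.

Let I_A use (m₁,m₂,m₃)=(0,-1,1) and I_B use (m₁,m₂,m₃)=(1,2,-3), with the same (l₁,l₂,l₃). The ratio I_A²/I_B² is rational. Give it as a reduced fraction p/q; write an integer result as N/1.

8/15

Shared (l₁,l₂,l₃)=(1,2,3): N and (l;000)² cancel in I_A²/I_B².
A: Δ = 0!·2!·4!/7! = 1/105; Racah Σ t=0..0: t=0:+1/6 = 1/6; ⇒ 3j(1 2 3; 0 -1 1)² = 8/105, sgn +1
B: Δ = 0!·2!·4!/7! = 1/105; Racah Σ t=0..0: t=0:+1/48 = 1/48; ⇒ 3j(1 2 3; 1 2 -3)² = 1/7, sgn +1
I_A²/I_B² = (8/105)/(1/7) = 8/15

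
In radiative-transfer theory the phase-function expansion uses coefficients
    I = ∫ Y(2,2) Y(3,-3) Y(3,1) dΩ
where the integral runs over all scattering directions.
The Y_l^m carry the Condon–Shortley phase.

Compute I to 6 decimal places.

0.132981

m-sum 0 ✓  L=8 even ✓  1≤3≤5 ✓
Π(2lᵢ+1) = 5×7×7 = 245
triangle coeff Δ(2,3,3) = 1/3780
Σ_t [0,2]: t=0:+1/24 t=1:−1/4 t=2:+1/24 = -1/6
(3j)²=4/105 [(2 3 3; 0 0 0)], sign=+1
Σ_t [0,0]: t=0:+1/96 = 1/96
(3j)²=1/42 [(2 3 3; 2 -3 1)], sign=+1
⇒ 4πI² = 2/9
I = (+1)√(2/9/(4π)) = 0.13298076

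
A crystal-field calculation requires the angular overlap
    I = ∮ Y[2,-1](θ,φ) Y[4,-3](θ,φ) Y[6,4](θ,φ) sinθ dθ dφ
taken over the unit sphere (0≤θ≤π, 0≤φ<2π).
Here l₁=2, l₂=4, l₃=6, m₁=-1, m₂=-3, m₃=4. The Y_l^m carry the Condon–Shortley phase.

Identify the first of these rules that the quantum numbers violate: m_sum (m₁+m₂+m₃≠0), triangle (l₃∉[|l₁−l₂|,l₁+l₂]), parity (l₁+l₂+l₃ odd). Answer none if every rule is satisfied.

m₁+m₂+m₃ = -1 − 3 + 4 = 0  ✓
triangle: |2−4|=2 ≤ l₃=6 ≤ 2+4=6  ✓
parity: l₁+l₂+l₃ = 12 is even  ✓

none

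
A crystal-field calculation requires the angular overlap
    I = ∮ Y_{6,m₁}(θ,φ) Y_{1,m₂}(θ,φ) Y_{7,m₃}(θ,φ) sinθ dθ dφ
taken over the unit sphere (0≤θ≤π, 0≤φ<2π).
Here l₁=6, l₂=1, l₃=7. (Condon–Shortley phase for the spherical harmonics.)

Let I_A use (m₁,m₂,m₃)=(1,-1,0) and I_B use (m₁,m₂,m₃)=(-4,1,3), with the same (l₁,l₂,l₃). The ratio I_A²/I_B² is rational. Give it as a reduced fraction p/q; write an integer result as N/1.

7/2

Same 6,1,7: normalisation and zero-m 3j drop out of the ratio.
A: Δ: 0! 12! 2! / 15! → 1/1365; sum: t=0:+1/1209600 = 1/1209600; 3j²(6 1 7; 1 -1 0) = Δ·Π!·Σ² = 1/65  (sign -1)
B: Δ: 0! 12! 2! / 15! → 1/1365; sum: t=0:+1/14515200 = 1/14515200; 3j²(6 1 7; -4 1 3) = Δ·Π!·Σ² = 2/455  (sign +1)
I_A²/I_B² = (1/65)/(2/455) = 7/2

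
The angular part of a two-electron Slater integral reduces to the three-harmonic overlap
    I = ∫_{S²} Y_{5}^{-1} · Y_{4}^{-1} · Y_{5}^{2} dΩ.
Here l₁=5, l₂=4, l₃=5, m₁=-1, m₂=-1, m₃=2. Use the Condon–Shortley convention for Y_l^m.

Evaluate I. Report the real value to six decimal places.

Checks pass: Σm=0; 14 even; l₃=5∈[1,9].
(2·5+1)(2·4+1)(2·5+1) = 1089
Δ: 4! 6! 4! / 15! → 1/3153150
sum: t=0:+1/69120 t=1:−1/1728 t=2:+1/576 t=3:−1/1728 t=4:+1/69120 = 7/11520
3j²(5 4 5; 0 0 0) = Δ·Π!·Σ² = 2/143  (sign -1)
sum: t=0:+1/103680 t=1:−1/2880 t=2:+1/1152 t=3:−1/5184 = 7/20736
3j²(5 4 5; -1 -1 2) = Δ·Π!·Σ² = 35/2574  (sign -1)
combine: 4πI² = 1089·2/143·35/2574 = 35/169
take √, sign +1: I = 0.12837656

0.128377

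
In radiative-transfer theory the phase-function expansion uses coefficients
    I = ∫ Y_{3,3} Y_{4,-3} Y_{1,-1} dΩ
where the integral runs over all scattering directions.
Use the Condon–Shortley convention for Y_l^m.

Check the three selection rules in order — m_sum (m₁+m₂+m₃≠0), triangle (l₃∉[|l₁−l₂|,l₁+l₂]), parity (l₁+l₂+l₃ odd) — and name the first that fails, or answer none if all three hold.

m_sum

azimuthal sum: 3 − 3 − 1 = -1  ✗
1 ≤ 1 ≤ 7 (triangle on l)
L = 3 + 4 + 1 = 8 (even)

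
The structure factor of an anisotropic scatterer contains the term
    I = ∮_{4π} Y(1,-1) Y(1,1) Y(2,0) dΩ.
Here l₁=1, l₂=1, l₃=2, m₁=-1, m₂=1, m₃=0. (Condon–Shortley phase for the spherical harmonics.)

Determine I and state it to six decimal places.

0.126157

m-sum 0 ✓  L=4 even ✓  0≤2≤2 ✓
Π(2lᵢ+1) = 3×3×5 = 45
triangle coeff Δ(1,1,2) = 1/30
Σ_t [0,0]: t=0:+1/1 = 1/1
(3j)²=2/15 [(1 1 2; 0 0 0)], sign=+1
Σ_t [0,0]: t=0:+1/4 = 1/4
(3j)²=1/30 [(1 1 2; -1 1 0)], sign=+1
⇒ 4πI² = 1/5
I = (+1)√(1/5/(4π)) = 0.12615663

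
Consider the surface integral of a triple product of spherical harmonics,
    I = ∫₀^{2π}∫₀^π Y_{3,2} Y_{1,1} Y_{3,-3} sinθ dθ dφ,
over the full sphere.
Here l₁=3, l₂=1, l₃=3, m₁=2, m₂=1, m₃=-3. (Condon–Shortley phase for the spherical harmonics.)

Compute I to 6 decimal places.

l₁+l₂+l₃=7 is odd: 3j(l;000)=0 ⇒ I=0

0.000000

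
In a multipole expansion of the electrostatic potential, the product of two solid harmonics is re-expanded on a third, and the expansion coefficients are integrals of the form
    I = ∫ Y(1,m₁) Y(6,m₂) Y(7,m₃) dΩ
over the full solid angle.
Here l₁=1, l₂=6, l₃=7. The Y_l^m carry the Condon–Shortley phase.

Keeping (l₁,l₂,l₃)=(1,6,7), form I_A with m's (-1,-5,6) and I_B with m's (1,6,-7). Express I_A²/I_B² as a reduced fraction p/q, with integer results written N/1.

l's match ⇒ only the (l;m) 3-j factors differ between A and B.
A: triangle coeff Δ(1,6,7) = 1/1365; Σ_t [0,0]: t=0:+1/79833600 = 1/79833600; (3j)²=2/35 [(1 6 7; -1 -5 6)], sign=-1
B: triangle coeff Δ(1,6,7) = 1/1365; Σ_t [0,0]: t=0:+1/958003200 = 1/958003200; (3j)²=1/15 [(1 6 7; 1 6 -7)], sign=+1
I_A²/I_B² = (2/35)/(1/15) = 6/7

6/7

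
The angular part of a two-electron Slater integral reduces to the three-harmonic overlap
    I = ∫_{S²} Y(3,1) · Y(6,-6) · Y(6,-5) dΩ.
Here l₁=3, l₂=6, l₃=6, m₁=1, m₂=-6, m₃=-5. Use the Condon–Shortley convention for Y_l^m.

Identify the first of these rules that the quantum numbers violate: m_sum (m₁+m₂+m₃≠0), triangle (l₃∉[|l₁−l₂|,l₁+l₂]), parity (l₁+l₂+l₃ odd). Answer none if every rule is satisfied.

m_sum

Σmᵢ = -10  ✗
l₃∈[|l₁−l₂|,l₁+l₂]=[3,9], have l₃=6
Σlᵢ = 15 ⇒ odd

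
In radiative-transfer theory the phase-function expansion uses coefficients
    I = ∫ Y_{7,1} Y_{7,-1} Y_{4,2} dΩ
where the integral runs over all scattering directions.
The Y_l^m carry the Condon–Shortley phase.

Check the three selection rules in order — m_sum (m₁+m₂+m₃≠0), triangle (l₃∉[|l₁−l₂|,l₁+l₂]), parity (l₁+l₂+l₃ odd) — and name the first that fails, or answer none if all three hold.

m_sum

m₁+m₂+m₃ = 1 − 1 + 2 = 2  ✗
triangle: |7−7|=0 ≤ l₃=4 ≤ 7+7=14
parity: l₁+l₂+l₃ = 18 is even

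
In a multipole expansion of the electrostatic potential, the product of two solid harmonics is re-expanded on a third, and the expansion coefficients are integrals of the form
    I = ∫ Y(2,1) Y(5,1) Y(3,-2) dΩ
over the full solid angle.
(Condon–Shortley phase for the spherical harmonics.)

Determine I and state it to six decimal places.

m-sum 0 ✓  L=10 even ✓  3≤3≤7 ✓
Π(2lᵢ+1) = 5×11×7 = 385
triangle coeff Δ(2,5,3) = 1/2310
Σ_t [2,2]: t=2:+1/144 = 1/144
(3j)²=10/231 [(2 5 3; 0 0 0)], sign=-1
Σ_t [1,1]: t=1:−1/720 = -1/720
(3j)²=4/385 [(2 5 3; 1 1 -2)], sign=+1
⇒ 4πI² = 40/231
I = (-1)√(40/231/(4π)) = -0.11738675

-0.117387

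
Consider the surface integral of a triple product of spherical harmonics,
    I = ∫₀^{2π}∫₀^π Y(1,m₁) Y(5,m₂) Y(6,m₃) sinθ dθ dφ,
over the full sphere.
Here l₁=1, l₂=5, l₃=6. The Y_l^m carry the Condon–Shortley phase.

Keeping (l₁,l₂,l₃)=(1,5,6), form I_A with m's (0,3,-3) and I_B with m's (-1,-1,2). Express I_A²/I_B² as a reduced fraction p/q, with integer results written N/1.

27/28

Shared (l₁,l₂,l₃)=(1,5,6): N and (l;000)² cancel in I_A²/I_B².
A: Δ = 0!·2!·10!/13! = 1/858; Racah Σ t=0..0: t=0:+1/80640 = 1/80640; ⇒ 3j(1 5 6; 0 3 -3)² = 9/286, sgn -1
B: Δ = 0!·2!·10!/13! = 1/858; Racah Σ t=0..0: t=0:+1/34560 = 1/34560; ⇒ 3j(1 5 6; -1 -1 2)² = 14/429, sgn +1
I_A²/I_B² = (9/286)/(14/429) = 27/28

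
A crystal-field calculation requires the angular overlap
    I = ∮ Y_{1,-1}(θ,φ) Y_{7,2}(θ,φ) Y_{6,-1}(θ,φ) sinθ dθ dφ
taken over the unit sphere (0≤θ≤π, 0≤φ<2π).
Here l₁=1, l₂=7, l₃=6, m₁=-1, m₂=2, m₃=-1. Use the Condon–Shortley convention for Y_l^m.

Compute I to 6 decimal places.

m-sum 0 ✓  L=14 even ✓  6≤6≤8 ✓
Π(2lᵢ+1) = 3×15×13 = 585
triangle coeff Δ(1,7,6) = 1/1365
Σ_t [1,1]: t=1:−1/518400 = -1/518400
(3j)²=7/195 [(1 7 6; 0 0 0)], sign=-1
Σ_t [2,2]: t=2:+1/1209600 = 1/1209600
(3j)²=12/455 [(1 7 6; -1 2 -1)], sign=-1
⇒ 4πI² = 36/65
I = (+1)√(36/65/(4π)) = 0.20993732

0.209937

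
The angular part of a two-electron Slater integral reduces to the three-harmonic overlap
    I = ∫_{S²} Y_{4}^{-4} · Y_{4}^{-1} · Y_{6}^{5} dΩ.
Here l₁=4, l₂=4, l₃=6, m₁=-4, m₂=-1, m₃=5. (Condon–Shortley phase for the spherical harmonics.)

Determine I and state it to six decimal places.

m-sum 0 ✓  L=14 even ✓  0≤6≤8 ✓
Π(2lᵢ+1) = 9×9×13 = 1053
triangle coeff Δ(4,4,6) = 1/1261260
Σ_t [0,2]: t=0:+1/4608 t=1:−1/1296 t=2:+1/4608 = -7/20736
(3j)²=20/1287 [(4 4 6; 0 0 0)], sign=-1
Σ_t [2,2]: t=2:+1/172800 = 1/172800
(3j)²=2/65 [(4 4 6; -4 -1 5)], sign=-1
⇒ 4πI² = 72/143
I = (+1)√(72/143/(4π)) = 0.20016738

0.200167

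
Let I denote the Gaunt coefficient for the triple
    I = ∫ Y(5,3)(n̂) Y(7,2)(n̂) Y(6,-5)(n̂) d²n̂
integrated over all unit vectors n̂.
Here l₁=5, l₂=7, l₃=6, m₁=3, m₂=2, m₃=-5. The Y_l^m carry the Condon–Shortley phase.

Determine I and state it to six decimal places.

0.153809

Checks pass: Σm=0; 18 even; l₃=6∈[2,12].
(2·5+1)(2·7+1)(2·6+1) = 2145
Δ: 6! 4! 8! / 19! → 1/174594420
sum: t=1:−1/4147200 t=2:+1/207360 t=3:−1/82944 t=4:+1/207360 t=5:−1/4147200 = -1/345600
3j²(5 7 6; 0 0 0) = Δ·Π!·Σ² = 420/46189  (sign -1)
sum: t=1:−1/29030400 t=2:+1/5806080 = 1/7257600
3j²(5 7 6; 3 2 -5) = Δ·Π!·Σ² = 64/4199  (sign -1)
combine: 4πI² = 2145·420/46189·64/4199 = 403200/1356277
take √, sign +1: I = 0.15380878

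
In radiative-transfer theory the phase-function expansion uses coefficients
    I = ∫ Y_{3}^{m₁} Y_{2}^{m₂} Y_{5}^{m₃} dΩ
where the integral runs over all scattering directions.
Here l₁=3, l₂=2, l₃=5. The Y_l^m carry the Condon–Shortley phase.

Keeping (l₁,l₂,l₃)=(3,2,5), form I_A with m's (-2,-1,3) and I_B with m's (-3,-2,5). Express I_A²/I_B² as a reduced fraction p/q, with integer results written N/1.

Same 3,2,5: normalisation and zero-m 3j drop out of the ratio.
A: Δ: 0! 6! 4! / 11! → 1/2310; sum: t=0:+1/720 = 1/720; 3j²(3 2 5; -2 -1 3) = Δ·Π!·Σ² = 8/165  (sign +1)
B: Δ: 0! 6! 4! / 11! → 1/2310; sum: t=0:+1/17280 = 1/17280; 3j²(3 2 5; -3 -2 5) = Δ·Π!·Σ² = 1/11  (sign +1)
I_A²/I_B² = (8/165)/(1/11) = 8/15

8/15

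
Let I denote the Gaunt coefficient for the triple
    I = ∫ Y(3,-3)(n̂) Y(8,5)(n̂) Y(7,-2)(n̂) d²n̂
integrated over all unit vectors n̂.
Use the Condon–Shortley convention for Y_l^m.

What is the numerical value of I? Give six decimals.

0.185908

m-sum 0 ✓  L=18 even ✓  5≤7≤11 ✓
Π(2lᵢ+1) = 7×17×15 = 1785
triangle coeff Δ(3,8,7) = 1/5290740
Σ_t [1,3]: t=1:−1/7257600 t=2:+1/2073600 t=3:−1/7257600 = 1/4838400
(3j)²=252/20995 [(3 8 7; 0 0 0)], sign=-1
Σ_t [4,4]: t=4:+1/104509440 = 1/104509440
(3j)²=275/13566 [(3 8 7; -3 5 -2)], sign=-1
⇒ 4πI² = 34650/79781
I = (+1)√(34650/79781/(4π)) = 0.18590752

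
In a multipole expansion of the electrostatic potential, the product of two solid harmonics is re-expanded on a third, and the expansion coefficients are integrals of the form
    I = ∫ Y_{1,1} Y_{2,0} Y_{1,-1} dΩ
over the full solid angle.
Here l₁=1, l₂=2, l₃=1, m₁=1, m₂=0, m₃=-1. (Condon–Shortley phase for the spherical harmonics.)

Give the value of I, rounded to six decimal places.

Rules hold: Σm=0, L=4 even, 1≤1≤3.
N = 3·5·3 = 45
Δ = 2!·0!·2!/5! = 1/30
Racah Σ t=1..1: t=1:−1/1 = -1/1
⇒ 3j(1 2 1; 0 0 0)² = 2/15, sgn +1
Racah Σ t=0..0: t=0:+1/4 = 1/4
⇒ 3j(1 2 1; 1 0 -1)² = 1/30, sgn +1
4πI² = N·(3j₀)²·(3jₘ)² = 1/5
I = +1·√(0.2/4π) = 0.12615663

0.126157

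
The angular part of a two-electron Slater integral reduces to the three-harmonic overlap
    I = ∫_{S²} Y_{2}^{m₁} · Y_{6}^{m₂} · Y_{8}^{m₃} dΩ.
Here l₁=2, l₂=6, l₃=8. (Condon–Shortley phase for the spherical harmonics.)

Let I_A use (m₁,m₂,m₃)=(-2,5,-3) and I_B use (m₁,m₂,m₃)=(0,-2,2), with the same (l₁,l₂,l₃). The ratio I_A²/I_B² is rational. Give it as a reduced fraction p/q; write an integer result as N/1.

1/135

Shared (l₁,l₂,l₃)=(2,6,8): N and (l;000)² cancel in I_A²/I_B².
A: Δ = 0!·4!·12!/17! = 1/30940; Racah Σ t=0..0: t=0:+1/958003200 = 1/958003200; ⇒ 3j(2 6 8; -2 5 -3)² = 1/6188, sgn -1
B: Δ = 0!·4!·12!/17! = 1/30940; Racah Σ t=0..0: t=0:+1/3870720 = 1/3870720; ⇒ 3j(2 6 8; 0 -2 2)² = 135/6188, sgn +1
I_A²/I_B² = (1/6188)/(135/6188) = 1/135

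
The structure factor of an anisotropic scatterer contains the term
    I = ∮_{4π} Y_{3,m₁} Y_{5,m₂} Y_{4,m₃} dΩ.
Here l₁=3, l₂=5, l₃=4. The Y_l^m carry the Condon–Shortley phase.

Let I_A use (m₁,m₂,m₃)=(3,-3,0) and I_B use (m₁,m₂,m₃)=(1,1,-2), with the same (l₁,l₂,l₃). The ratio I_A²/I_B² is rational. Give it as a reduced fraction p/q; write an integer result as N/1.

6300/1849

Same 3,5,4: normalisation and zero-m 3j drop out of the ratio.
A: Δ: 4! 2! 6! / 13! → 1/180180; sum: t=0:+1/2304 = 1/2304; 3j²(3 5 4; 3 -3 0) = Δ·Π!·Σ² = 5/143  (sign +1)
B: Δ: 4! 2! 6! / 13! → 1/180180; sum: t=0:+1/34560 t=1:−1/720 t=2:+1/384 = 43/34560; 3j²(3 5 4; 1 1 -2) = Δ·Π!·Σ² = 1849/180180  (sign +1)
I_A²/I_B² = (5/143)/(1849/180180) = 6300/1849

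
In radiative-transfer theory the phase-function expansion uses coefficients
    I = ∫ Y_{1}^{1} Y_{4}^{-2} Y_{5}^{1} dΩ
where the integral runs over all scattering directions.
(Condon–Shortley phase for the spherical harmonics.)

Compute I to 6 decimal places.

-0.120286

Rules hold: Σm=0, L=10 even, 3≤5≤5.
N = 3·9·11 = 297
Δ = 0!·2!·8!/11! = 1/495
Racah Σ t=0..0: t=0:+1/576 = 1/576
⇒ 3j(1 4 5; 0 0 0)² = 5/99, sgn -1
Racah Σ t=0..0: t=0:+1/2880 = 1/2880
⇒ 3j(1 4 5; 1 -2 1)² = 2/165, sgn +1
4πI² = N·(3j₀)²·(3jₘ)² = 2/11
I = -1·√(0.181818/4π) = -0.12028562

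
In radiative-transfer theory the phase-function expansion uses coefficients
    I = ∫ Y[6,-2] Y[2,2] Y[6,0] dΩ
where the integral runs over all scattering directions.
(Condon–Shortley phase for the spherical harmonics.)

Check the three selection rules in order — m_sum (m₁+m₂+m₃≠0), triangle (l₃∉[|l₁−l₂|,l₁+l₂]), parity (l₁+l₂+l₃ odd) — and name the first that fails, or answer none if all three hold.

none

azimuthal sum: -2 + 2 + 0 = 0  ✓
4 ≤ 6 ≤ 8 (triangle on l)  ✓
L = 6 + 2 + 6 = 14 (even)  ✓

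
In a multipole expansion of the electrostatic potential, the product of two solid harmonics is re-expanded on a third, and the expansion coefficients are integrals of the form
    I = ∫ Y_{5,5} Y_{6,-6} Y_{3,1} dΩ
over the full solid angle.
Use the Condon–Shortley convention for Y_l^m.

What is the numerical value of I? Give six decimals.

-0.207001

Checks pass: Σm=0; 14 even; l₃=3∈[1,11].
(2·5+1)(2·6+1)(2·3+1) = 1001
Δ: 8! 2! 4! / 15! → 1/675675
sum: t=3:−1/8640 t=4:+1/2304 t=5:−1/8640 = 7/34560
3j²(5 6 3; 0 0 0) = Δ·Π!·Σ² = 7/429  (sign -1)
sum: t=0:+1/1935360 = 1/1935360
3j²(5 6 3; 5 -6 1) = Δ·Π!·Σ² = 3/91  (sign +1)
combine: 4πI² = 1001·7/429·3/91 = 7/13
take √, sign -1: I = -0.20700098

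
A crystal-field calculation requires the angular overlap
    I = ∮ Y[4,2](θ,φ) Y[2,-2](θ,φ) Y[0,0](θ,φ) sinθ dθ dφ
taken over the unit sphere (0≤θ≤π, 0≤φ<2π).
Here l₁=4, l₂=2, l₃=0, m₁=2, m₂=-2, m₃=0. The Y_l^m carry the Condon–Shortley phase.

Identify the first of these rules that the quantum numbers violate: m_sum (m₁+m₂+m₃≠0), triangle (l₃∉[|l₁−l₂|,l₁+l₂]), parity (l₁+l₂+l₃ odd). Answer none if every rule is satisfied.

triangle

azimuthal sum: 2 − 2 + 0 = 0  ✓
2 ≤ 0 ≤ 6 (triangle on l)  ✗
L = 4 + 2 + 0 = 6 (even)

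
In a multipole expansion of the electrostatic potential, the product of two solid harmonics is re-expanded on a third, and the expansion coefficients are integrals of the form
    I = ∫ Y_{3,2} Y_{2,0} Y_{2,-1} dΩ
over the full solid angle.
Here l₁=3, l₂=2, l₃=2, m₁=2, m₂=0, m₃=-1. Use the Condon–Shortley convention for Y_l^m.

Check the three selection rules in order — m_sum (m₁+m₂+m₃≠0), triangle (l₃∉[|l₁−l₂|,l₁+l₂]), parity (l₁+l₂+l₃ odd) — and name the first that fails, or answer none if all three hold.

m_sum

Σmᵢ = 1  ✗
l₃∈[|l₁−l₂|,l₁+l₂]=[1,5], have l₃=2
Σlᵢ = 7 ⇒ odd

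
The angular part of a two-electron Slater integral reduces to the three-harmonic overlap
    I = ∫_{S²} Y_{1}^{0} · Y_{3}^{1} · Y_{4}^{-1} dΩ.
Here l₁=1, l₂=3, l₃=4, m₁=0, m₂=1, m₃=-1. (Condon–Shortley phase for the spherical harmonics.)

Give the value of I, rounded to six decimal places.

m-sum 0 ✓  L=8 even ✓  2≤4≤4 ✓
Π(2lᵢ+1) = 3×7×9 = 189
triangle coeff Δ(1,3,4) = 1/252
Σ_t [0,0]: t=0:+1/36 = 1/36
(3j)²=4/63 [(1 3 4; 0 0 0)], sign=+1
Σ_t [0,0]: t=0:+1/48 = 1/48
(3j)²=5/84 [(1 3 4; 0 1 -1)], sign=-1
⇒ 4πI² = 5/7
I = (-1)√(5/7/(4π)) = -0.23841361

-0.238414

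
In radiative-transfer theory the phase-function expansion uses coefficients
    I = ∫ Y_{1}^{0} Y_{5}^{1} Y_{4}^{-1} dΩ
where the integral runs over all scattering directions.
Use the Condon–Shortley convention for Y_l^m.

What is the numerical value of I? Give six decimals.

-0.240571

Rules hold: Σm=0, L=10 even, 4≤4≤6.
N = 3·11·9 = 297
Δ = 2!·0!·8!/11! = 1/495
Racah Σ t=1..1: t=1:−1/576 = -1/576
⇒ 3j(1 5 4; 0 0 0)² = 5/99, sgn -1
Racah Σ t=1..1: t=1:−1/720 = -1/720
⇒ 3j(1 5 4; 0 1 -1)² = 8/165, sgn +1
4πI² = N·(3j₀)²·(3jₘ)² = 8/11
I = -1·√(0.727273/4π) = -0.24057125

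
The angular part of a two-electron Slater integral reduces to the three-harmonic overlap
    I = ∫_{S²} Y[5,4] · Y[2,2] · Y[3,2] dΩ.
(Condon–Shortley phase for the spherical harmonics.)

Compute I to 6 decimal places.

0.000000

m-sum = 4 + 2 + 2 = 8 ≠ 0 ⇒ I = 0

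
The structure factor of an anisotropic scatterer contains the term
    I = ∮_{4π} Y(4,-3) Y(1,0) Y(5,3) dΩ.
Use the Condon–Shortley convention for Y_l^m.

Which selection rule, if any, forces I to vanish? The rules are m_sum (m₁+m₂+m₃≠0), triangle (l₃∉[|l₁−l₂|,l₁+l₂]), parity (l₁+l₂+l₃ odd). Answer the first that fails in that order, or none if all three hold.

Σmᵢ = 0  ✓
l₃∈[|l₁−l₂|,l₁+l₂]=[3,5], have l₃=5  ✓
Σlᵢ = 10 ⇒ even  ✓

none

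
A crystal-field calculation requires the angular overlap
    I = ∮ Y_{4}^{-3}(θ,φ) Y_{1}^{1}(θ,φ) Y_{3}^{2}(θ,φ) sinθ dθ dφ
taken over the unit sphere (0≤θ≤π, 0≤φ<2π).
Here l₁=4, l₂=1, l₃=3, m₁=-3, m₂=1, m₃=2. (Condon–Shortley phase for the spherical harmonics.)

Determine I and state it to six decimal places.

m-sum 0 ✓  L=8 even ✓  3≤3≤5 ✓
Π(2lᵢ+1) = 9×3×7 = 189
triangle coeff Δ(4,1,3) = 1/252
Σ_t [1,1]: t=1:−1/36 = -1/36
(3j)²=4/63 [(4 1 3; 0 0 0)], sign=+1
Σ_t [2,2]: t=2:+1/240 = 1/240
(3j)²=1/12 [(4 1 3; -3 1 2)], sign=-1
⇒ 4πI² = 1/1
I = (-1)√(1/1/(4π)) = -0.28209479

-0.282095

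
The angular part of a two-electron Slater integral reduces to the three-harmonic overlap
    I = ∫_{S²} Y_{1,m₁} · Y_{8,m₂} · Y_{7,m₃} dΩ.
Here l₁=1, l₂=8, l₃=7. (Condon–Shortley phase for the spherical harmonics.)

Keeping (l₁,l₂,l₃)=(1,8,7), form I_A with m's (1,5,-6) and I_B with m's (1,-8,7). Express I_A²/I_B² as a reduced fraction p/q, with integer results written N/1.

Shared (l₁,l₂,l₃)=(1,8,7): N and (l;000)² cancel in I_A²/I_B².
A: Δ = 2!·0!·14!/17! = 1/2040; Racah Σ t=0..0: t=0:+1/12454041600 = 1/12454041600; ⇒ 3j(1 8 7; 1 5 -6)² = 1/680, sgn -1
B: Δ = 2!·0!·14!/17! = 1/2040; Racah Σ t=0..0: t=0:+1/174356582400 = 1/174356582400; ⇒ 3j(1 8 7; 1 -8 7)² = 1/17, sgn +1
I_A²/I_B² = (1/680)/(1/17) = 1/40

1/40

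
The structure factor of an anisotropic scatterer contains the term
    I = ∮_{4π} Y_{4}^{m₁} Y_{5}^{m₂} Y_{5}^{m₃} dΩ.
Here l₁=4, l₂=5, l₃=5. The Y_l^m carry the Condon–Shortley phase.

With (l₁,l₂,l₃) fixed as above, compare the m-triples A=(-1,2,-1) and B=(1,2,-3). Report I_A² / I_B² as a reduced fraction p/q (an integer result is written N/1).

l's match ⇒ only the (l;m) 3-j factors differ between A and B.
A: triangle coeff Δ(4,5,5) = 1/3153150; Σ_t [1,4]: t=1:−1/103680 t=2:+1/2880 t=3:−1/1152 t=4:+1/5184 = -7/20736; (3j)²=35/2574 [(4 5 5; -1 2 -1)], sign=-1
B: triangle coeff Δ(4,5,5) = 1/3153150; Σ_t [1,3]: t=1:−1/17280 t=2:+1/2880 t=3:−1/6912 = 1/6912; (3j)²=5/429 [(4 5 5; 1 2 -3)], sign=+1
I_A²/I_B² = (35/2574)/(5/429) = 7/6

7/6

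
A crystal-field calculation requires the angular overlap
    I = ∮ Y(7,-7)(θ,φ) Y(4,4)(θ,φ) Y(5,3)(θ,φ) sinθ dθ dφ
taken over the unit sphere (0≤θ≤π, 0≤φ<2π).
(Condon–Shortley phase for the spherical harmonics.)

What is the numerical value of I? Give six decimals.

Rules hold: Σm=0, L=16 even, 3≤5≤11.
N = 15·9·11 = 1485
Δ = 6!·8!·2!/17! = 1/6126120
Racah Σ t=2..4: t=2:+1/69120 t=3:−1/20736 t=4:+1/69120 = -1/51840
⇒ 3j(7 4 5; 0 0 0)² = 280/21879, sgn +1
Racah Σ t=6..6: t=6:+1/58060800 = 1/58060800
⇒ 3j(7 4 5; -7 4 3)² = 7/510, sgn +1
4πI² = N·(3j₀)²·(3jₘ)² = 980/3757
I = +1·√(0.260846/4π) = 0.14407463

0.144075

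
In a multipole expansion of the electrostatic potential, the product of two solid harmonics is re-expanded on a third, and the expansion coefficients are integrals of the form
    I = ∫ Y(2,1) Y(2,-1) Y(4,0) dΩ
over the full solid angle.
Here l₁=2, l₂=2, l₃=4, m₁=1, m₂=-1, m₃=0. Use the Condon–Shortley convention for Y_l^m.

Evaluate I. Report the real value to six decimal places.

Checks pass: Σm=0; 8 even; l₃=4∈[0,4].
(2·2+1)(2·2+1)(2·4+1) = 225
Δ: 0! 4! 4! / 9! → 1/630
sum: t=0:+1/16 = 1/16
3j²(2 2 4; 0 0 0) = Δ·Π!·Σ² = 2/35  (sign +1)
sum: t=0:+1/36 = 1/36
3j²(2 2 4; 1 -1 0) = Δ·Π!·Σ² = 8/315  (sign +1)
combine: 4πI² = 225·2/35·8/315 = 16/49
take √, sign +1: I = 0.16119702

0.161197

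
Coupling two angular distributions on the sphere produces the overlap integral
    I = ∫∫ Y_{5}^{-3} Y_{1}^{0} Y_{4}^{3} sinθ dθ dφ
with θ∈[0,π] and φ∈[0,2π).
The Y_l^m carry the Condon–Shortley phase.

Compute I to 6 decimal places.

-0.196426

m-sum 0 ✓  L=10 even ✓  4≤4≤6 ✓
Π(2lᵢ+1) = 11×3×9 = 297
triangle coeff Δ(5,1,4) = 1/495
Σ_t [1,1]: t=1:−1/576 = -1/576
(3j)²=5/99 [(5 1 4; 0 0 0)], sign=-1
Σ_t [1,1]: t=1:−1/5040 = -1/5040
(3j)²=16/495 [(5 1 4; -3 0 3)], sign=+1
⇒ 4πI² = 16/33
I = (-1)√(16/33/(4π)) = -0.19642560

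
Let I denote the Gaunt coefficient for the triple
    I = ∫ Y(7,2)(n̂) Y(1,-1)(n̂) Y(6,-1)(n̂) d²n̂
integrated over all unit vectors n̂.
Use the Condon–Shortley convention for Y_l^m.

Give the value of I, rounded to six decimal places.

0.209937

Rules hold: Σm=0, L=14 even, 6≤6≤8.
N = 15·3·13 = 585
Δ = 2!·12!·0!/15! = 1/1365
Racah Σ t=1..1: t=1:−1/518400 = -1/518400
⇒ 3j(7 1 6; 0 0 0)² = 7/195, sgn -1
Racah Σ t=0..0: t=0:+1/1209600 = 1/1209600
⇒ 3j(7 1 6; 2 -1 -1)² = 12/455, sgn -1
4πI² = N·(3j₀)²·(3jₘ)² = 36/65
I = +1·√(0.553846/4π) = 0.20993732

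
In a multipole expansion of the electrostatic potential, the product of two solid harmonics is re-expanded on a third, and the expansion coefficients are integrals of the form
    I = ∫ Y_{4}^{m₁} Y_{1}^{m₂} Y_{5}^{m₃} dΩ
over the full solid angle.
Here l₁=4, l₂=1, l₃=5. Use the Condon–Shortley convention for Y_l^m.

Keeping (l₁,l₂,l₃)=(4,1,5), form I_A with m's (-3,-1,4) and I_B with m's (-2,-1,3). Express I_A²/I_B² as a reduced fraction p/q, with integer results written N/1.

9/7

l's match ⇒ only the (l;m) 3-j factors differ between A and B.
A: triangle coeff Δ(4,1,5) = 1/495; Σ_t [0,0]: t=0:+1/10080 = 1/10080; (3j)²=4/55 [(4 1 5; -3 -1 4)], sign=-1
B: triangle coeff Δ(4,1,5) = 1/495; Σ_t [0,0]: t=0:+1/2880 = 1/2880; (3j)²=28/495 [(4 1 5; -2 -1 3)], sign=+1
I_A²/I_B² = (4/55)/(28/495) = 9/7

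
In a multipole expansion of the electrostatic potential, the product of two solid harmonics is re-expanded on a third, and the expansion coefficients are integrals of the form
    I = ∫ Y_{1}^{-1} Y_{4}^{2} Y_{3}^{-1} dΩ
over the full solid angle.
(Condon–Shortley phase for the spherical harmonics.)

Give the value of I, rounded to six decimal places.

Rules hold: Σm=0, L=8 even, 3≤3≤5.
N = 3·9·7 = 189
Δ = 2!·0!·6!/9! = 1/252
Racah Σ t=1..1: t=1:−1/36 = -1/36
⇒ 3j(1 4 3; 0 0 0)² = 4/63, sgn +1
Racah Σ t=2..2: t=2:+1/96 = 1/96
⇒ 3j(1 4 3; -1 2 -1)² = 5/84, sgn +1
4πI² = N·(3j₀)²·(3jₘ)² = 5/7
I = +1·√(0.714286/4π) = 0.23841361

0.238414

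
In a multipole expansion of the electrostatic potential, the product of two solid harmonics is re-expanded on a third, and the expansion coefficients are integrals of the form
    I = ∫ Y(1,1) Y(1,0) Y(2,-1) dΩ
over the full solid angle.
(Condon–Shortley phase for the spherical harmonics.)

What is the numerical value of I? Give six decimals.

m-sum 0 ✓  L=4 even ✓  0≤2≤2 ✓
Π(2lᵢ+1) = 3×3×5 = 45
triangle coeff Δ(1,1,2) = 1/30
Σ_t [0,0]: t=0:+1/1 = 1/1
(3j)²=2/15 [(1 1 2; 0 0 0)], sign=+1
Σ_t [0,0]: t=0:+1/2 = 1/2
(3j)²=1/10 [(1 1 2; 1 0 -1)], sign=-1
⇒ 4πI² = 3/5
I = (-1)√(3/5/(4π)) = -0.21850969

-0.218510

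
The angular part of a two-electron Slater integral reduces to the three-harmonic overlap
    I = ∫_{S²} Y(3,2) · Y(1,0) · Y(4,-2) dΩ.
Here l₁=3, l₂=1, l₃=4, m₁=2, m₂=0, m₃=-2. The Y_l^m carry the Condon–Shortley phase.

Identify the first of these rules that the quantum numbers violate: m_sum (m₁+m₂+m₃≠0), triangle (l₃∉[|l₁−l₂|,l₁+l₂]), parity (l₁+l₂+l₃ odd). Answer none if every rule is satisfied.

Σmᵢ = 0  ✓
l₃∈[|l₁−l₂|,l₁+l₂]=[2,4], have l₃=4  ✓
Σlᵢ = 8 ⇒ even  ✓

none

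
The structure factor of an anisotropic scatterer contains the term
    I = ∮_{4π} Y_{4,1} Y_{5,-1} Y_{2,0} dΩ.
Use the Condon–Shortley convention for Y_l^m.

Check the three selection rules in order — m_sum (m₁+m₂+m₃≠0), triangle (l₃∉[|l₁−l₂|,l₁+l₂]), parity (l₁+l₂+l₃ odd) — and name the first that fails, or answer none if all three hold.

parity

Σmᵢ = 0  ✓
l₃∈[|l₁−l₂|,l₁+l₂]=[1,9], have l₃=2  ✓
Σlᵢ = 11 ⇒ odd  ✗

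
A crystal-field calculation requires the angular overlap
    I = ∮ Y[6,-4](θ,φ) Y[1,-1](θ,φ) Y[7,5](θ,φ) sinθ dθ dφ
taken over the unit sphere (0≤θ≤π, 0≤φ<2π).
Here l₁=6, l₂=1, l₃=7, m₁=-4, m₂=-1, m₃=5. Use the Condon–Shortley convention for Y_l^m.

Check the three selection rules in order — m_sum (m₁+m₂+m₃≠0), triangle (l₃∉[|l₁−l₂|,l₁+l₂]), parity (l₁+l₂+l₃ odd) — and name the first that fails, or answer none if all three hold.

m₁+m₂+m₃ = -4 − 1 + 5 = 0  ✓
triangle: |6−1|=5 ≤ l₃=7 ≤ 6+1=7  ✓
parity: l₁+l₂+l₃ = 14 is even  ✓

none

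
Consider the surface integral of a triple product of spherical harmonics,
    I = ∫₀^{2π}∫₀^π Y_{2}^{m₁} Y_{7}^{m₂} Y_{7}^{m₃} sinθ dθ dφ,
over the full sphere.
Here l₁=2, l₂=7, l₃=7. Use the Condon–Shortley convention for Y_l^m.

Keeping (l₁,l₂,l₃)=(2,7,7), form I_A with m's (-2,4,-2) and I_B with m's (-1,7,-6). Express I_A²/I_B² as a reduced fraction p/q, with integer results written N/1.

Shared (l₁,l₂,l₃)=(2,7,7): N and (l;000)² cancel in I_A²/I_B².
A: Δ = 2!·2!·12!/17! = 1/185640; Racah Σ t=2..2: t=2:+1/8709120 = 1/8709120; ⇒ 3j(2 7 7; -2 4 -2)² = 55/3094, sgn -1
B: Δ = 2!·2!·12!/17! = 1/185640; Racah Σ t=2..2: t=2:+1/958003200 = 1/958003200; ⇒ 3j(2 7 7; -1 7 -6)² = 13/680, sgn -1
I_A²/I_B² = (55/3094)/(13/680) = 1100/1183

1100/1183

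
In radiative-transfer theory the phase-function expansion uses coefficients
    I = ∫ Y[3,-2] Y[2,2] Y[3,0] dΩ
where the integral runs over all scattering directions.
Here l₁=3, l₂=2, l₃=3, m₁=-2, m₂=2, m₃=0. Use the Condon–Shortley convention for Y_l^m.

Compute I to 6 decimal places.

Checks pass: Σm=0; 8 even; l₃=3∈[1,5].
(2·3+1)(2·2+1)(2·3+1) = 245
Δ: 2! 4! 2! / 9! → 1/3780
sum: t=0:+1/24 t=1:−1/4 t=2:+1/24 = -1/6
3j²(3 2 3; 0 0 0) = Δ·Π!·Σ² = 4/105  (sign +1)
sum: t=2:+1/24 = 1/24
3j²(3 2 3; -2 2 0) = Δ·Π!·Σ² = 1/21  (sign -1)
combine: 4πI² = 245·4/105·1/21 = 4/9
take √, sign -1: I = -0.18806319

-0.188063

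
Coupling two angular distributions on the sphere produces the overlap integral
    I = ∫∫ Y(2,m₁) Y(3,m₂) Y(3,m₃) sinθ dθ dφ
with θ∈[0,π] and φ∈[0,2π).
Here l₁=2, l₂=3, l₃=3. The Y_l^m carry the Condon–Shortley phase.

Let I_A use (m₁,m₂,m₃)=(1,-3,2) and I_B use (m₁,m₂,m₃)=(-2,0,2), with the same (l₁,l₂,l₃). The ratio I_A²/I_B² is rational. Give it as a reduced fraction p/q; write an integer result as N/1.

Same 2,3,3: normalisation and zero-m 3j drop out of the ratio.
A: Δ: 2! 2! 4! / 9! → 1/3780; sum: t=0:+1/48 = 1/48; 3j²(2 3 3; 1 -3 2) = Δ·Π!·Σ² = 5/84  (sign -1)
B: Δ: 2! 2! 4! / 9! → 1/3780; sum: t=2:+1/24 = 1/24; 3j²(2 3 3; -2 0 2) = Δ·Π!·Σ² = 1/21  (sign -1)
I_A²/I_B² = (5/84)/(1/21) = 5/4

5/4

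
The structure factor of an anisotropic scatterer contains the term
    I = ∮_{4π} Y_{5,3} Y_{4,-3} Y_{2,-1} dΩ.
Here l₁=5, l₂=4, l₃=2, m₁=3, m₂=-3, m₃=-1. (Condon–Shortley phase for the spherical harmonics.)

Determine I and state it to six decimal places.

m-sum = 3 − 3 − 1 = -1 ≠ 0 ⇒ I = 0

0.000000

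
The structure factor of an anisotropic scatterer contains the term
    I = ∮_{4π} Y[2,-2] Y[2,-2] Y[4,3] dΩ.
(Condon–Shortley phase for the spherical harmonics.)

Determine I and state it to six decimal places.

0.000000

Σmᵢ = -1 ≠ 0, so the φ-integral vanishes; I = 0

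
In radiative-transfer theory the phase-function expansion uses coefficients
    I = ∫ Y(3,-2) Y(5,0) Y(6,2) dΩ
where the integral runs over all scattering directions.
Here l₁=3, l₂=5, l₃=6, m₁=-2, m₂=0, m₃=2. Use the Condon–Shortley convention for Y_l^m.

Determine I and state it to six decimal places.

Checks pass: Σm=0; 14 even; l₃=6∈[2,8].
(2·3+1)(2·5+1)(2·6+1) = 1001
Δ: 2! 4! 8! / 15! → 1/675675
sum: t=0:+1/8640 t=1:−1/2304 t=2:+1/8640 = -7/34560
3j²(3 5 6; 0 0 0) = Δ·Π!·Σ² = 7/429  (sign -1)
sum: t=1:−1/13824 t=2:+1/8640 = 1/23040
3j²(3 5 6; -2 0 2) = Δ·Π!·Σ² = 2/429  (sign +1)
combine: 4πI² = 1001·7/429·2/429 = 98/1287
take √, sign -1: I = -0.07784287

-0.077843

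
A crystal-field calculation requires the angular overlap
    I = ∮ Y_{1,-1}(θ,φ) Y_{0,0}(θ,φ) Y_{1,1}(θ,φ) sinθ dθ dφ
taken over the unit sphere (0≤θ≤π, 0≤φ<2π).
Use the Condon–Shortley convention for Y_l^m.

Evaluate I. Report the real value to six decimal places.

Rules hold: Σm=0, L=2 even, 1≤1≤1.
N = 3·1·3 = 9
Δ = 0!·2!·0!/3! = 1/3
Racah Σ t=0..0: t=0:+1/1 = 1/1
⇒ 3j(1 0 1; 0 0 0)² = 1/3, sgn -1
Racah Σ t=0..0: t=0:+1/2 = 1/2
⇒ 3j(1 0 1; -1 0 1)² = 1/3, sgn +1
4πI² = N·(3j₀)²·(3jₘ)² = 1/1
I = -1·√(1/4π) = -0.28209479

-0.282095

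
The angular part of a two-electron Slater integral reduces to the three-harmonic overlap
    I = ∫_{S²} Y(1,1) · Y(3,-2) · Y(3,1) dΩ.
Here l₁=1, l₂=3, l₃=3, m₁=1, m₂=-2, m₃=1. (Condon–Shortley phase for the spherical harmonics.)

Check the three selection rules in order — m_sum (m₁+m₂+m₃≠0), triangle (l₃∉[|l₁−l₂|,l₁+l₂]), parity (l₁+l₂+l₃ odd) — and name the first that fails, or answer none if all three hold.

parity

Σmᵢ = 0  ✓
l₃∈[|l₁−l₂|,l₁+l₂]=[2,4], have l₃=3  ✓
Σlᵢ = 7 ⇒ odd  ✗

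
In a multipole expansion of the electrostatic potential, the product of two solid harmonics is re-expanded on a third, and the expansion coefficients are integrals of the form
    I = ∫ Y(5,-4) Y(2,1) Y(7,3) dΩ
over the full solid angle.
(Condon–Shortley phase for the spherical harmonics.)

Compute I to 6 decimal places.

-0.071671

Rules hold: Σm=0, L=14 even, 3≤7≤7.
N = 11·5·15 = 825
Δ = 0!·10!·4!/15! = 1/15015
Racah Σ t=0..0: t=0:+1/57600 = 1/57600
⇒ 3j(5 2 7; 0 0 0)² = 21/715, sgn -1
Racah Σ t=0..0: t=0:+1/2177280 = 1/2177280
⇒ 3j(5 2 7; -4 1 3)² = 8/3003, sgn +1
4πI² = N·(3j₀)²·(3jₘ)² = 120/1859
I = -1·√(0.0645508/4π) = -0.07167142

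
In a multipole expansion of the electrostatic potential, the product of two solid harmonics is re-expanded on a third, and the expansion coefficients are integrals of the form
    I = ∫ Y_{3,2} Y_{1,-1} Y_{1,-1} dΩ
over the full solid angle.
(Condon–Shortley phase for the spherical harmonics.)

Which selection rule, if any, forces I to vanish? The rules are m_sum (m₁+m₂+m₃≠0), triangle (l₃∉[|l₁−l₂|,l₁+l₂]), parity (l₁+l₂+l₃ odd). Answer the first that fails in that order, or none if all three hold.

Σmᵢ = 0  ✓
l₃∈[|l₁−l₂|,l₁+l₂]=[2,4], have l₃=1  ✗
Σlᵢ = 5 ⇒ odd

triangle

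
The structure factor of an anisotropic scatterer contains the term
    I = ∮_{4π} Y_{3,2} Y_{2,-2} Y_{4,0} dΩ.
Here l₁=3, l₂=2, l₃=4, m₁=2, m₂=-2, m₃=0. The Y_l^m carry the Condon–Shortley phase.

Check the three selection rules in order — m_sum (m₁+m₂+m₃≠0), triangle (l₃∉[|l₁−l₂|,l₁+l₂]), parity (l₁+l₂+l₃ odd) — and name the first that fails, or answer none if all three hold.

parity

azimuthal sum: 2 − 2 + 0 = 0  ✓
1 ≤ 4 ≤ 5 (triangle on l)  ✓
L = 3 + 2 + 4 = 9 (odd)  ✗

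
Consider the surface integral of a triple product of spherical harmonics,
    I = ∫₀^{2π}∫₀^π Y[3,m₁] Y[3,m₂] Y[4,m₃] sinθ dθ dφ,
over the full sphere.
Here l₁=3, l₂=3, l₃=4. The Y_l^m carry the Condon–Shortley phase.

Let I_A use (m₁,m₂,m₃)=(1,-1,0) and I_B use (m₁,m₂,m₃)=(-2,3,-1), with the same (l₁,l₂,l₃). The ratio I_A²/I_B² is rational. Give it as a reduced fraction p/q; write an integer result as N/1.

Same 3,3,4: normalisation and zero-m 3j drop out of the ratio.
A: Δ: 2! 4! 4! / 11! → 1/34650; sum: t=0:+1/32 t=1:−1/36 t=2:+1/1152 = 5/1152; 3j²(3 3 4; 1 -1 0) = Δ·Π!·Σ² = 1/1386  (sign +1)
B: Δ: 2! 4! 4! / 11! → 1/34650; sum: t=2:+1/288 = 1/288; 3j²(3 3 4; -2 3 -1) = Δ·Π!·Σ² = 5/231  (sign -1)
I_A²/I_B² = (1/1386)/(5/231) = 1/30

1/30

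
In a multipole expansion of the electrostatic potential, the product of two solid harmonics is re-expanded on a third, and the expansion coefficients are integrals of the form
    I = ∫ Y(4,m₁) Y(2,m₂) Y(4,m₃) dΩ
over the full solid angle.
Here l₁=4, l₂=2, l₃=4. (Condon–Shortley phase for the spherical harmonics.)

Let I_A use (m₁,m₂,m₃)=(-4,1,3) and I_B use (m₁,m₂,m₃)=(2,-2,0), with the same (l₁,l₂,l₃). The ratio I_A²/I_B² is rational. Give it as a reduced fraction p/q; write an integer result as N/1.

49/45

Same 4,2,4: normalisation and zero-m 3j drop out of the ratio.
A: Δ: 2! 6! 2! / 11! → 1/13860; sum: t=2:+1/1440 = 1/1440; 3j²(4 2 4; -4 1 3) = Δ·Π!·Σ² = 7/165  (sign -1)
B: Δ: 2! 6! 2! / 11! → 1/13860; sum: t=0:+1/192 = 1/192; 3j²(4 2 4; 2 -2 0) = Δ·Π!·Σ² = 3/77  (sign +1)
I_A²/I_B² = (7/165)/(3/77) = 49/45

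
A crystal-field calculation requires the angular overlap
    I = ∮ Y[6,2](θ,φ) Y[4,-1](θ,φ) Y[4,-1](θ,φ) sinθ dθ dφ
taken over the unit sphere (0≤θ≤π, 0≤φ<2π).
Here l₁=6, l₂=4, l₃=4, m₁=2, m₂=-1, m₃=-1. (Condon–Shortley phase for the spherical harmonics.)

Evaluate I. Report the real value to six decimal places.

Rules hold: Σm=0, L=14 even, 2≤4≤10.
N = 13·9·9 = 1053
Δ = 6!·6!·2!/15! = 1/1261260
Racah Σ t=2..4: t=2:+1/4608 t=3:−1/1296 t=4:+1/4608 = -7/20736
⇒ 3j(6 4 4; 0 0 0)² = 20/1287, sgn -1
Racah Σ t=1..3: t=1:−1/8640 t=2:+1/2304 t=3:−1/8640 = 7/34560
⇒ 3j(6 4 4; 2 -1 -1)² = 7/429, sgn -1
4πI² = N·(3j₀)²·(3jₘ)² = 420/1573
I = +1·√(0.267006/4π) = 0.14576570

0.145766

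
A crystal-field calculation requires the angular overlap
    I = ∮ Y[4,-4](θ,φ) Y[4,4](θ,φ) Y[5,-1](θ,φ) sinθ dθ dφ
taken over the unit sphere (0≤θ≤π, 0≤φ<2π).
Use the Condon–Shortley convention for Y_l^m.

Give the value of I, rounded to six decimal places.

m-sum = -4 + 4 − 1 = -1 ≠ 0 ⇒ I = 0

0.000000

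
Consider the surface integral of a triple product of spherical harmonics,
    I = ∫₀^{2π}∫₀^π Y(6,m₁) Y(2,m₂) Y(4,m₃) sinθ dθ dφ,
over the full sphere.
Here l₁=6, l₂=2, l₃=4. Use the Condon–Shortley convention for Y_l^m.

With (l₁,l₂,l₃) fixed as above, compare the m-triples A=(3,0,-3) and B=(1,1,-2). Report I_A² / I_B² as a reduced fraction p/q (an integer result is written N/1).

Same 6,2,4: normalisation and zero-m 3j drop out of the ratio.
A: Δ: 4! 8! 0! / 13! → 1/6435; sum: t=2:+1/20160 = 1/20160; 3j²(6 2 4; 3 0 -3) = Δ·Π!·Σ² = 12/715  (sign -1)
B: Δ: 4! 8! 0! / 13! → 1/6435; sum: t=3:−1/8640 = -1/8640; 3j²(6 2 4; 1 1 -2) = Δ·Π!·Σ² = 14/1287  (sign -1)
I_A²/I_B² = (12/715)/(14/1287) = 54/35

54/35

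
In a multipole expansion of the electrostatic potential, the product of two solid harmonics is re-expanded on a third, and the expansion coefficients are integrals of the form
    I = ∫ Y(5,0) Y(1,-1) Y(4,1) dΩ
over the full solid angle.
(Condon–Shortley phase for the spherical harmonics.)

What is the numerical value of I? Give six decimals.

m-sum 0 ✓  L=10 even ✓  4≤4≤6 ✓
Π(2lᵢ+1) = 11×3×9 = 297
triangle coeff Δ(5,1,4) = 1/495
Σ_t [1,1]: t=1:−1/576 = -1/576
(3j)²=5/99 [(5 1 4; 0 0 0)], sign=-1
Σ_t [0,0]: t=0:+1/1440 = 1/1440
(3j)²=2/99 [(5 1 4; 0 -1 1)], sign=-1
⇒ 4πI² = 10/33
I = (+1)√(10/33/(4π)) = 0.15528807

0.155288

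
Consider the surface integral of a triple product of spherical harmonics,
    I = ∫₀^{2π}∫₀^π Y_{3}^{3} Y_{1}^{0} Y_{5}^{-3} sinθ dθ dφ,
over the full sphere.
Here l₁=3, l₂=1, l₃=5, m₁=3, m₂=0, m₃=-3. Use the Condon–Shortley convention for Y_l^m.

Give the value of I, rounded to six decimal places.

|3−1|≤5≤3+1 violated ⇒ I = 0

0.000000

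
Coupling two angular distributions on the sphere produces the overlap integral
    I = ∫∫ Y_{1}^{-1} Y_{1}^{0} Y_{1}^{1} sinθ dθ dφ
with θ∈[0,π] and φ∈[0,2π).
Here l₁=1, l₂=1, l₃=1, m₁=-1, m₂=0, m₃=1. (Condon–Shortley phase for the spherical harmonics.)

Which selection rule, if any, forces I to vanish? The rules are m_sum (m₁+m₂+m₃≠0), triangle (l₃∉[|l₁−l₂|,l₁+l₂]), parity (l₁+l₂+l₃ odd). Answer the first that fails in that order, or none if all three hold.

azimuthal sum: -1 + 0 + 1 = 0  ✓
0 ≤ 1 ≤ 2 (triangle on l)  ✓
L = 1 + 1 + 1 = 3 (odd)  ✗

parity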